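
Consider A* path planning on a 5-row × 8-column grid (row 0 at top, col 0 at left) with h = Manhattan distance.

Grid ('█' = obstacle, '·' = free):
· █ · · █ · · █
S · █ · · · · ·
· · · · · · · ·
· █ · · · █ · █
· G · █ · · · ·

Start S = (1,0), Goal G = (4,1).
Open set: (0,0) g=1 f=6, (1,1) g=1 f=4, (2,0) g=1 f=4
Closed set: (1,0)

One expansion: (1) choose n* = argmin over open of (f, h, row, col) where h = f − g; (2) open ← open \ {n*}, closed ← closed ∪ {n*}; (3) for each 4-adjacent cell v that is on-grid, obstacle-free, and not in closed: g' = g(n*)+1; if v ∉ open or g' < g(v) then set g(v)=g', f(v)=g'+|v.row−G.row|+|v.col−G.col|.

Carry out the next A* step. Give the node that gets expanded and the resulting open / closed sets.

step 1: expand (1,1) (f=4, h=3) → closed; open now [(0,0) g=1 f=6, (2,0) g=1 f=4, (2,1) g=2 f=4]

expanded=(1,1); open=[(0,0) g=1 f=6, (2,0) g=1 f=4, (2,1) g=2 f=4]; closed=[(1,0), (1,1)]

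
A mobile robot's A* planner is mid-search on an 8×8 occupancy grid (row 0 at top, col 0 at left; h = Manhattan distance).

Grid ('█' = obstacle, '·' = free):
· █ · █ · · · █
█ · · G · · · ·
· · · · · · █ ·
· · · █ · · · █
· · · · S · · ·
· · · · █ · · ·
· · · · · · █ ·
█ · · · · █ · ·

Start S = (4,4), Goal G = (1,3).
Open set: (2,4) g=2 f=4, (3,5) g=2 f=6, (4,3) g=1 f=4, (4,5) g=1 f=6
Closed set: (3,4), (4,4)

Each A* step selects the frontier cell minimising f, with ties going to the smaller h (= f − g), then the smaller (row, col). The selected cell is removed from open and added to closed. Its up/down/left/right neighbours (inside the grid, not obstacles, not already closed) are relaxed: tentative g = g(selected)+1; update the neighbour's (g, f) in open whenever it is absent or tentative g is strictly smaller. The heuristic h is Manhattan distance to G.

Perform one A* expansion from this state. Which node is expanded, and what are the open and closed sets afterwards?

expanded=(2,4); open=[(1,4) g=3 f=4, (2,3) g=3 f=4, (2,5) g=3 f=6, (3,5) g=2 f=6, (4,3) g=1 f=4, (4,5) g=1 f=6]; closed=[(2,4), (3,4), (4,4)]

step 1: expand (2,4) (f=4, h=2) → closed; open now [(1,4) g=3 f=4, (2,3) g=3 f=4, (2,5) g=3 f=6, (3,5) g=2 f=6, (4,3) g=1 f=4, (4,5) g=1 f=6]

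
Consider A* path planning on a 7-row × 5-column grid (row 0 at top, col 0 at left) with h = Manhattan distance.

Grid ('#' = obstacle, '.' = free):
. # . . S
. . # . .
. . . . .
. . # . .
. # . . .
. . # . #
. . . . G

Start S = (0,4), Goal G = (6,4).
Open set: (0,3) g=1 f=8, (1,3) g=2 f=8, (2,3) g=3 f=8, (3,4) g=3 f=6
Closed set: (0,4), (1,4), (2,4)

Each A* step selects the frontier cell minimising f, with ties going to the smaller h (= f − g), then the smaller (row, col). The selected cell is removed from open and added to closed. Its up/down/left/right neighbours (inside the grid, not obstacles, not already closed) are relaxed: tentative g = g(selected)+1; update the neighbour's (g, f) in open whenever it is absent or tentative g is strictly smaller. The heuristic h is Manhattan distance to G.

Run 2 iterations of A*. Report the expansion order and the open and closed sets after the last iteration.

order=[(3,4) → (4,4)]; open=[(0,3) g=1 f=8, (1,3) g=2 f=8, (2,3) g=3 f=8, (3,3) g=4 f=8, (4,3) g=5 f=8]; closed=[(0,4), (1,4), (2,4), (3,4), (4,4)]

step 1: expand (3,4) (f=6, h=3) → closed; open now [(0,3) g=1 f=8, (1,3) g=2 f=8, (2,3) g=3 f=8, (3,3) g=4 f=8, (4,4) g=4 f=6]
step 2: expand (4,4) (f=6, h=2) → closed; open now [(0,3) g=1 f=8, (1,3) g=2 f=8, (2,3) g=3 f=8, (3,3) g=4 f=8, (4,3) g=5 f=8]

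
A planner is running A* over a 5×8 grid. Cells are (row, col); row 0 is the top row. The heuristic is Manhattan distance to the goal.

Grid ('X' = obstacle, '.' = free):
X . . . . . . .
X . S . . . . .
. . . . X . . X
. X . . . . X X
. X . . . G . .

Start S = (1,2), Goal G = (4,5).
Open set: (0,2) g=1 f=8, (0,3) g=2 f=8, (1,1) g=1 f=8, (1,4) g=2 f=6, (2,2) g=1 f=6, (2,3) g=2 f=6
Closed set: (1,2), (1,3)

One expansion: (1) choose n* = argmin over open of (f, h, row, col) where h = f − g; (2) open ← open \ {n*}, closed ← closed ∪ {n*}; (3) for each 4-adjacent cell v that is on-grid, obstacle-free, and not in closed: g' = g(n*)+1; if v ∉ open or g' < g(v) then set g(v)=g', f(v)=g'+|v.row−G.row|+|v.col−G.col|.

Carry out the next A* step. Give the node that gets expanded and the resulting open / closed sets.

step 1: expand (1,4) (f=6, h=4) → closed; open now [(0,2) g=1 f=8, (0,3) g=2 f=8, (0,4) g=3 f=8, (1,1) g=1 f=8, (1,5) g=3 f=6, (2,2) g=1 f=6, (2,3) g=2 f=6]

expanded=(1,4); open=[(0,2) g=1 f=8, (0,3) g=2 f=8, (0,4) g=3 f=8, (1,1) g=1 f=8, (1,5) g=3 f=6, (2,2) g=1 f=6, (2,3) g=2 f=6]; closed=[(1,2), (1,3), (1,4)]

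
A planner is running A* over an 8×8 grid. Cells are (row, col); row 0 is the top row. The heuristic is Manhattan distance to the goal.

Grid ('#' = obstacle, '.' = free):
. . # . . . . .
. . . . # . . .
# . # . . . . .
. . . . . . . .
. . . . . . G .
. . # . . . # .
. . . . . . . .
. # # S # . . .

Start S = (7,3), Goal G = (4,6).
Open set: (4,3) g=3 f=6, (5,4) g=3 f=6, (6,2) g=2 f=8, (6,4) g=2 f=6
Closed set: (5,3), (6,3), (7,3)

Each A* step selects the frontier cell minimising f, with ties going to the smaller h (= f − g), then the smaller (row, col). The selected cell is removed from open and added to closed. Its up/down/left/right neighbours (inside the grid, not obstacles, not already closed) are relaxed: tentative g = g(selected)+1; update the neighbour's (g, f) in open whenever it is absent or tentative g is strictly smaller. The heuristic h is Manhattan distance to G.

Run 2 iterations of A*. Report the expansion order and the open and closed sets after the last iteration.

order=[(4,3) → (4,4)]; open=[(3,3) g=4 f=8, (3,4) g=5 f=8, (4,2) g=4 f=8, (4,5) g=5 f=6, (5,4) g=3 f=6, (6,2) g=2 f=8, (6,4) g=2 f=6]; closed=[(4,3), (4,4), (5,3), (6,3), (7,3)]

step 1: expand (4,3) (f=6, h=3) → closed; open now [(3,3) g=4 f=8, (4,2) g=4 f=8, (4,4) g=4 f=6, (5,4) g=3 f=6, (6,2) g=2 f=8, (6,4) g=2 f=6]
step 2: expand (4,4) (f=6, h=2) → closed; open now [(3,3) g=4 f=8, (3,4) g=5 f=8, (4,2) g=4 f=8, (4,5) g=5 f=6, (5,4) g=3 f=6, (6,2) g=2 f=8, (6,4) g=2 f=6]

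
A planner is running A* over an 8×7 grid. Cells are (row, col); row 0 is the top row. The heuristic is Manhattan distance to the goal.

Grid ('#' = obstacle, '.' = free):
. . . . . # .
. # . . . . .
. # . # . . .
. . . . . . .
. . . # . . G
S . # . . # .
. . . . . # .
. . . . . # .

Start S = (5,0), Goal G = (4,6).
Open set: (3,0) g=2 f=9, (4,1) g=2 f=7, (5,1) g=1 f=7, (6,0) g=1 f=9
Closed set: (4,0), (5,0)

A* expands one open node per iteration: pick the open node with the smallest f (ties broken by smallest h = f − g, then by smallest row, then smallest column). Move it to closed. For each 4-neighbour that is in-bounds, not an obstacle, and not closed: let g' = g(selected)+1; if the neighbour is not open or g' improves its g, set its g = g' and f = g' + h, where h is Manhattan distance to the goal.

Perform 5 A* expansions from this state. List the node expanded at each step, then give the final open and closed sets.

order=[(4,1) → (4,2) → (5,1) → (3,2) → (3,3)]; open=[(2,2) g=5 f=11, (3,0) g=2 f=9, (3,1) g=3 f=9, (3,4) g=6 f=9, (6,0) g=1 f=9, (6,1) g=2 f=9]; closed=[(3,2), (3,3), (4,0), (4,1), (4,2), (5,0), (5,1)]

step 1: expand (4,1) (f=7, h=5) → closed; open now [(3,0) g=2 f=9, (3,1) g=3 f=9, (4,2) g=3 f=7, (5,1) g=1 f=7, (6,0) g=1 f=9]
step 2: expand (4,2) (f=7, h=4) → closed; open now [(3,0) g=2 f=9, (3,1) g=3 f=9, (3,2) g=4 f=9, (5,1) g=1 f=7, (6,0) g=1 f=9]
step 3: expand (5,1) (f=7, h=6) → closed; open now [(3,0) g=2 f=9, (3,1) g=3 f=9, (3,2) g=4 f=9, (6,0) g=1 f=9, (6,1) g=2 f=9]
step 4: expand (3,2) (f=9, h=5) → closed; open now [(2,2) g=5 f=11, (3,0) g=2 f=9, (3,1) g=3 f=9, (3,3) g=5 f=9, (6,0) g=1 f=9, (6,1) g=2 f=9]
step 5: expand (3,3) (f=9, h=4) → closed; open now [(2,2) g=5 f=11, (3,0) g=2 f=9, (3,1) g=3 f=9, (3,4) g=6 f=9, (6,0) g=1 f=9, (6,1) g=2 f=9]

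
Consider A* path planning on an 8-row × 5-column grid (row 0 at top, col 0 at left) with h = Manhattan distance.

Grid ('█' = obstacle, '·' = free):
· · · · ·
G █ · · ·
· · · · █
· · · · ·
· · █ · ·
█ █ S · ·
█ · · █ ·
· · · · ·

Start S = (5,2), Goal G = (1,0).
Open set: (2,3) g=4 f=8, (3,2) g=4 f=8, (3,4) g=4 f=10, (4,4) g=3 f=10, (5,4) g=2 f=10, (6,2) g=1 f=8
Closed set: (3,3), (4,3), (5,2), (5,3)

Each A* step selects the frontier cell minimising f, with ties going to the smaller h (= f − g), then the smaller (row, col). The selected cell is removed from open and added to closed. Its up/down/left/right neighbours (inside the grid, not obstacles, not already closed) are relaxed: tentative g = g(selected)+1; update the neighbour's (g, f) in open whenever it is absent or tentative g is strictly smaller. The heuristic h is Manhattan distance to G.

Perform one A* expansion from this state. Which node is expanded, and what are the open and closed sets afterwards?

expanded=(2,3); open=[(1,3) g=5 f=8, (2,2) g=5 f=8, (3,2) g=4 f=8, (3,4) g=4 f=10, (4,4) g=3 f=10, (5,4) g=2 f=10, (6,2) g=1 f=8]; closed=[(2,3), (3,3), (4,3), (5,2), (5,3)]

step 1: expand (2,3) (f=8, h=4) → closed; open now [(1,3) g=5 f=8, (2,2) g=5 f=8, (3,2) g=4 f=8, (3,4) g=4 f=10, (4,4) g=3 f=10, (5,4) g=2 f=10, (6,2) g=1 f=8]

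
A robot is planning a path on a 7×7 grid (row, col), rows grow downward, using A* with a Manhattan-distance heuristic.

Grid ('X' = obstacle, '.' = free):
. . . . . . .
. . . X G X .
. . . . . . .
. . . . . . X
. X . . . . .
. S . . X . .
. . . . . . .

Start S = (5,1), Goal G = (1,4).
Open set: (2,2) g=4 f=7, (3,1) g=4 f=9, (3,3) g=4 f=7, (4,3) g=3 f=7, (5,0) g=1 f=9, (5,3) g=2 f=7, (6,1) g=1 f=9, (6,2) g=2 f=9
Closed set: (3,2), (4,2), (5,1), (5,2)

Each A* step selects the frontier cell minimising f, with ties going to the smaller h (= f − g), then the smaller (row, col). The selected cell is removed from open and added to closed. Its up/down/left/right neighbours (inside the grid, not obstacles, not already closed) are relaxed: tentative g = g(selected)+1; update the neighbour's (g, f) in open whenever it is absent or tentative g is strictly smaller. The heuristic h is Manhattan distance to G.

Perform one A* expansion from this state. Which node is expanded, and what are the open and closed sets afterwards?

expanded=(2,2); open=[(1,2) g=5 f=7, (2,1) g=5 f=9, (2,3) g=5 f=7, (3,1) g=4 f=9, (3,3) g=4 f=7, (4,3) g=3 f=7, (5,0) g=1 f=9, (5,3) g=2 f=7, (6,1) g=1 f=9, (6,2) g=2 f=9]; closed=[(2,2), (3,2), (4,2), (5,1), (5,2)]

step 1: expand (2,2) (f=7, h=3) → closed; open now [(1,2) g=5 f=7, (2,1) g=5 f=9, (2,3) g=5 f=7, (3,1) g=4 f=9, (3,3) g=4 f=7, (4,3) g=3 f=7, (5,0) g=1 f=9, (5,3) g=2 f=7, (6,1) g=1 f=9, (6,2) g=2 f=9]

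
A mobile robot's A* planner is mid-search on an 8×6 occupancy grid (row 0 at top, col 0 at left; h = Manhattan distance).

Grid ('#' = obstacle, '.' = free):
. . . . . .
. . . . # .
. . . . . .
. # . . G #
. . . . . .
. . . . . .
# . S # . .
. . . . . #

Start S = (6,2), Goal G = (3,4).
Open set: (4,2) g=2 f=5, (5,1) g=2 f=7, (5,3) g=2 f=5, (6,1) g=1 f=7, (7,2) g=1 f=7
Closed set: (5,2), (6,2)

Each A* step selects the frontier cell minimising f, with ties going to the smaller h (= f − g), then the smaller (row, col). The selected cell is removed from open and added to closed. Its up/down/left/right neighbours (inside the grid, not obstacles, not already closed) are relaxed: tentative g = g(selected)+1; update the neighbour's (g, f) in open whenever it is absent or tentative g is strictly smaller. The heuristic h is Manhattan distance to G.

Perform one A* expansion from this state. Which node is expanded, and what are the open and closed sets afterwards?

step 1: expand (4,2) (f=5, h=3) → closed; open now [(3,2) g=3 f=5, (4,1) g=3 f=7, (4,3) g=3 f=5, (5,1) g=2 f=7, (5,3) g=2 f=5, (6,1) g=1 f=7, (7,2) g=1 f=7]

expanded=(4,2); open=[(3,2) g=3 f=5, (4,1) g=3 f=7, (4,3) g=3 f=5, (5,1) g=2 f=7, (5,3) g=2 f=5, (6,1) g=1 f=7, (7,2) g=1 f=7]; closed=[(4,2), (5,2), (6,2)]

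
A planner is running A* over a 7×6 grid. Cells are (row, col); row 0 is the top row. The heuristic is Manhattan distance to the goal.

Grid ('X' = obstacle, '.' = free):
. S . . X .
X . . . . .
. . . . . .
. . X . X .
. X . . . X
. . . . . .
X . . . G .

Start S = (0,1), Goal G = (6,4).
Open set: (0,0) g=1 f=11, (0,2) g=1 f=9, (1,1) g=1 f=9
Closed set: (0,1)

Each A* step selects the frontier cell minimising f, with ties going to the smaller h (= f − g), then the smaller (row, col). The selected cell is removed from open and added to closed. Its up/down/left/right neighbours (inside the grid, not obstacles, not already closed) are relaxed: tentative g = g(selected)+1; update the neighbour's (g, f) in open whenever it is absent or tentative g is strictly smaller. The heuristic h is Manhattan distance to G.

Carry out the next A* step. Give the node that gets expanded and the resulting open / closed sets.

expanded=(0,2); open=[(0,0) g=1 f=11, (0,3) g=2 f=9, (1,1) g=1 f=9, (1,2) g=2 f=9]; closed=[(0,1), (0,2)]

step 1: expand (0,2) (f=9, h=8) → closed; open now [(0,0) g=1 f=11, (0,3) g=2 f=9, (1,1) g=1 f=9, (1,2) g=2 f=9]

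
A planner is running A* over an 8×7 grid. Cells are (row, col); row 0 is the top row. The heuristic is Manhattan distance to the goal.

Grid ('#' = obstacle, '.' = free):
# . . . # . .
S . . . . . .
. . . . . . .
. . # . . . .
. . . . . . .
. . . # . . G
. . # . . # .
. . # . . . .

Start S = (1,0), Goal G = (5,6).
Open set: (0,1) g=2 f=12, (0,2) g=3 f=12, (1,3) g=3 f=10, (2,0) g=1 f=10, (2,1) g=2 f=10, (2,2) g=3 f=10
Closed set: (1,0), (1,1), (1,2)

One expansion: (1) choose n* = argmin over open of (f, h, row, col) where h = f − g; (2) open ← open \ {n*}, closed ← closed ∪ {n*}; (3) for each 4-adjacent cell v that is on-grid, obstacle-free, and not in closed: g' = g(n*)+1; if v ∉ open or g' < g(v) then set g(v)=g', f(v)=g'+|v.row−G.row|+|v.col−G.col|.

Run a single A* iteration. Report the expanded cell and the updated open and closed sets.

expanded=(1,3); open=[(0,1) g=2 f=12, (0,2) g=3 f=12, (0,3) g=4 f=12, (1,4) g=4 f=10, (2,0) g=1 f=10, (2,1) g=2 f=10, (2,2) g=3 f=10, (2,3) g=4 f=10]; closed=[(1,0), (1,1), (1,2), (1,3)]

step 1: expand (1,3) (f=10, h=7) → closed; open now [(0,1) g=2 f=12, (0,2) g=3 f=12, (0,3) g=4 f=12, (1,4) g=4 f=10, (2,0) g=1 f=10, (2,1) g=2 f=10, (2,2) g=3 f=10, (2,3) g=4 f=10]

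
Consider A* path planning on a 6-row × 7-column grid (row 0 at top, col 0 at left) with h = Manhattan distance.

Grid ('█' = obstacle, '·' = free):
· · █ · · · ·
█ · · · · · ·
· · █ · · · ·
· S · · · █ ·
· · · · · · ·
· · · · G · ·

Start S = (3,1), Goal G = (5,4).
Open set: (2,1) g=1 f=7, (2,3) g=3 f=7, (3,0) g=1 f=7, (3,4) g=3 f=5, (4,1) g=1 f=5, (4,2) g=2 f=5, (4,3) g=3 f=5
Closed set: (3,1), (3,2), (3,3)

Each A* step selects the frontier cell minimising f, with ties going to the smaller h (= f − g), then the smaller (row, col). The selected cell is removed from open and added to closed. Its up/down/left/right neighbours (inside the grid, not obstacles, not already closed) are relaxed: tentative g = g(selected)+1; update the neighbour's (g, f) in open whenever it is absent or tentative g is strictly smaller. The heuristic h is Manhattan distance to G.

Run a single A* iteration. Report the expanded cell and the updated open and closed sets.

expanded=(3,4); open=[(2,1) g=1 f=7, (2,3) g=3 f=7, (2,4) g=4 f=7, (3,0) g=1 f=7, (4,1) g=1 f=5, (4,2) g=2 f=5, (4,3) g=3 f=5, (4,4) g=4 f=5]; closed=[(3,1), (3,2), (3,3), (3,4)]

step 1: expand (3,4) (f=5, h=2) → closed; open now [(2,1) g=1 f=7, (2,3) g=3 f=7, (2,4) g=4 f=7, (3,0) g=1 f=7, (4,1) g=1 f=5, (4,2) g=2 f=5, (4,3) g=3 f=5, (4,4) g=4 f=5]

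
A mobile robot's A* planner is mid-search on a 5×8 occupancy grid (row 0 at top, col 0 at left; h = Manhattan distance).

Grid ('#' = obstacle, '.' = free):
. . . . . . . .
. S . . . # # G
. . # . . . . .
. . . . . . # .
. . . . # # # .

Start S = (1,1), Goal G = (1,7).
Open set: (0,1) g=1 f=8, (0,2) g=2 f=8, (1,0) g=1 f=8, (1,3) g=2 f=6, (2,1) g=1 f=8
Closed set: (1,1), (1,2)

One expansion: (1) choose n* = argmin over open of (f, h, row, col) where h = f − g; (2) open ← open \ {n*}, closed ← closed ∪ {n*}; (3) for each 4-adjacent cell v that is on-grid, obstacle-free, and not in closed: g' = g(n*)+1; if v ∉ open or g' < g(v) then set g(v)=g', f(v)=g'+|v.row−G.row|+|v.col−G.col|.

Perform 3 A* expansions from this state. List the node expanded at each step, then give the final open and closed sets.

step 1: expand (1,3) (f=6, h=4) → closed; open now [(0,1) g=1 f=8, (0,2) g=2 f=8, (0,3) g=3 f=8, (1,0) g=1 f=8, (1,4) g=3 f=6, (2,1) g=1 f=8, (2,3) g=3 f=8]
step 2: expand (1,4) (f=6, h=3) → closed; open now [(0,1) g=1 f=8, (0,2) g=2 f=8, (0,3) g=3 f=8, (0,4) g=4 f=8, (1,0) g=1 f=8, (2,1) g=1 f=8, (2,3) g=3 f=8, (2,4) g=4 f=8]
step 3: expand (0,4) (f=8, h=4) → closed; open now [(0,1) g=1 f=8, (0,2) g=2 f=8, (0,3) g=3 f=8, (0,5) g=5 f=8, (1,0) g=1 f=8, (2,1) g=1 f=8, (2,3) g=3 f=8, (2,4) g=4 f=8]

order=[(1,3) → (1,4) → (0,4)]; open=[(0,1) g=1 f=8, (0,2) g=2 f=8, (0,3) g=3 f=8, (0,5) g=5 f=8, (1,0) g=1 f=8, (2,1) g=1 f=8, (2,3) g=3 f=8, (2,4) g=4 f=8]; closed=[(0,4), (1,1), (1,2), (1,3), (1,4)]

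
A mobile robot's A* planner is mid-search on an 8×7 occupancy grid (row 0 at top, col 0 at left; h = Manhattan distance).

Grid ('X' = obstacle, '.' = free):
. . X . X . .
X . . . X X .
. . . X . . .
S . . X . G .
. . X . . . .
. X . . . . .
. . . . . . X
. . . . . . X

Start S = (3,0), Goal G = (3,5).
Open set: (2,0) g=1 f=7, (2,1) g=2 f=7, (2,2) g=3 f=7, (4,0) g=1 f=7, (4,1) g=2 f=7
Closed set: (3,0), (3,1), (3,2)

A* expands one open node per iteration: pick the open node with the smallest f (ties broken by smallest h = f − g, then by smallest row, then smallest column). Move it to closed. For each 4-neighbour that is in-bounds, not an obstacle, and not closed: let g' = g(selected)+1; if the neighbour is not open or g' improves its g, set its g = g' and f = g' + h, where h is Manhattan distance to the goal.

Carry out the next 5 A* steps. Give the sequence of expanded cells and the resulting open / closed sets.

step 1: expand (2,2) (f=7, h=4) → closed; open now [(1,2) g=4 f=9, (2,0) g=1 f=7, (2,1) g=2 f=7, (4,0) g=1 f=7, (4,1) g=2 f=7]
step 2: expand (2,1) (f=7, h=5) → closed; open now [(1,1) g=3 f=9, (1,2) g=4 f=9, (2,0) g=1 f=7, (4,0) g=1 f=7, (4,1) g=2 f=7]
step 3: expand (4,1) (f=7, h=5) → closed; open now [(1,1) g=3 f=9, (1,2) g=4 f=9, (2,0) g=1 f=7, (4,0) g=1 f=7]
step 4: expand (2,0) (f=7, h=6) → closed; open now [(1,1) g=3 f=9, (1,2) g=4 f=9, (4,0) g=1 f=7]
step 5: expand (4,0) (f=7, h=6) → closed; open now [(1,1) g=3 f=9, (1,2) g=4 f=9, (5,0) g=2 f=9]

order=[(2,2) → (2,1) → (4,1) → (2,0) → (4,0)]; open=[(1,1) g=3 f=9, (1,2) g=4 f=9, (5,0) g=2 f=9]; closed=[(2,0), (2,1), (2,2), (3,0), (3,1), (3,2), (4,0), (4,1)]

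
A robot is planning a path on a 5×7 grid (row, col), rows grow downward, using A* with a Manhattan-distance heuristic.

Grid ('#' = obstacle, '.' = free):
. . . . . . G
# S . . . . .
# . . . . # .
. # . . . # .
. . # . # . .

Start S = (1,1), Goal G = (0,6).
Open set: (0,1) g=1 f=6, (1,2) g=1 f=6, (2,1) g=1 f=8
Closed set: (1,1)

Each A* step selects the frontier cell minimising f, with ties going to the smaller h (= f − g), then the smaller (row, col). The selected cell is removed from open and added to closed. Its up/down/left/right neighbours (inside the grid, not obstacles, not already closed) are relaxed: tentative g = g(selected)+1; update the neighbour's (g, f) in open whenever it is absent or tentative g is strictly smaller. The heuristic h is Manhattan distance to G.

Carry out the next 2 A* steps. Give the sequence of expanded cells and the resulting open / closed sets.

order=[(0,1) → (0,2)]; open=[(0,0) g=2 f=8, (0,3) g=3 f=6, (1,2) g=1 f=6, (2,1) g=1 f=8]; closed=[(0,1), (0,2), (1,1)]

step 1: expand (0,1) (f=6, h=5) → closed; open now [(0,0) g=2 f=8, (0,2) g=2 f=6, (1,2) g=1 f=6, (2,1) g=1 f=8]
step 2: expand (0,2) (f=6, h=4) → closed; open now [(0,0) g=2 f=8, (0,3) g=3 f=6, (1,2) g=1 f=6, (2,1) g=1 f=8]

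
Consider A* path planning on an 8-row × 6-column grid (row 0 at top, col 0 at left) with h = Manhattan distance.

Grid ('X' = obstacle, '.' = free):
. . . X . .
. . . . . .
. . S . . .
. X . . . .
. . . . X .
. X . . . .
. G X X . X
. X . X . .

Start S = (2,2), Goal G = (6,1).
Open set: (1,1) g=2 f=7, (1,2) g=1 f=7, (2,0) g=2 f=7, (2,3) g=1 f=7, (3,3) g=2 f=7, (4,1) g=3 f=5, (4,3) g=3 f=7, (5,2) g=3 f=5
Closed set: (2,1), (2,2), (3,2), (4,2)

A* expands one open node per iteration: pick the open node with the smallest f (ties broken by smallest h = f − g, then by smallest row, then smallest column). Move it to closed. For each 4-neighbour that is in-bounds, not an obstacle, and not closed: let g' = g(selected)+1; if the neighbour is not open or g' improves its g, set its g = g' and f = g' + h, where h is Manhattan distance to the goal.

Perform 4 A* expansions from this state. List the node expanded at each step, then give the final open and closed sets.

order=[(4,1) → (5,2) → (4,0) → (5,0)]; open=[(1,1) g=2 f=7, (1,2) g=1 f=7, (2,0) g=2 f=7, (2,3) g=1 f=7, (3,0) g=5 f=9, (3,3) g=2 f=7, (4,3) g=3 f=7, (5,3) g=4 f=7, (6,0) g=6 f=7]; closed=[(2,1), (2,2), (3,2), (4,0), (4,1), (4,2), (5,0), (5,2)]

step 1: expand (4,1) (f=5, h=2) → closed; open now [(1,1) g=2 f=7, (1,2) g=1 f=7, (2,0) g=2 f=7, (2,3) g=1 f=7, (3,3) g=2 f=7, (4,0) g=4 f=7, (4,3) g=3 f=7, (5,2) g=3 f=5]
step 2: expand (5,2) (f=5, h=2) → closed; open now [(1,1) g=2 f=7, (1,2) g=1 f=7, (2,0) g=2 f=7, (2,3) g=1 f=7, (3,3) g=2 f=7, (4,0) g=4 f=7, (4,3) g=3 f=7, (5,3) g=4 f=7]
step 3: expand (4,0) (f=7, h=3) → closed; open now [(1,1) g=2 f=7, (1,2) g=1 f=7, (2,0) g=2 f=7, (2,3) g=1 f=7, (3,0) g=5 f=9, (3,3) g=2 f=7, (4,3) g=3 f=7, (5,0) g=5 f=7, (5,3) g=4 f=7]
step 4: expand (5,0) (f=7, h=2) → closed; open now [(1,1) g=2 f=7, (1,2) g=1 f=7, (2,0) g=2 f=7, (2,3) g=1 f=7, (3,0) g=5 f=9, (3,3) g=2 f=7, (4,3) g=3 f=7, (5,3) g=4 f=7, (6,0) g=6 f=7]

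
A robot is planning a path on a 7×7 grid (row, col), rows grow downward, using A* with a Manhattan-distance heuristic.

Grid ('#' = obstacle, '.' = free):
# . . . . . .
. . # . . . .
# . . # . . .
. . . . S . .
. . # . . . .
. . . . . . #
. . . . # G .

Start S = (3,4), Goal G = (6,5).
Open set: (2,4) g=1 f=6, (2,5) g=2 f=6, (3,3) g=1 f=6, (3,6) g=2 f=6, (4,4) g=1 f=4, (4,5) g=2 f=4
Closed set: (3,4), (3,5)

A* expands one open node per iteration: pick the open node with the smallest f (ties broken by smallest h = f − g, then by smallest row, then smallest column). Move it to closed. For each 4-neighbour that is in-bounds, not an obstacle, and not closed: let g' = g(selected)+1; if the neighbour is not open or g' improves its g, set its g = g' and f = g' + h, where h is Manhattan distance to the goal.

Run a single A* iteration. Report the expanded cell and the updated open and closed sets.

expanded=(4,5); open=[(2,4) g=1 f=6, (2,5) g=2 f=6, (3,3) g=1 f=6, (3,6) g=2 f=6, (4,4) g=1 f=4, (4,6) g=3 f=6, (5,5) g=3 f=4]; closed=[(3,4), (3,5), (4,5)]

step 1: expand (4,5) (f=4, h=2) → closed; open now [(2,4) g=1 f=6, (2,5) g=2 f=6, (3,3) g=1 f=6, (3,6) g=2 f=6, (4,4) g=1 f=4, (4,6) g=3 f=6, (5,5) g=3 f=4]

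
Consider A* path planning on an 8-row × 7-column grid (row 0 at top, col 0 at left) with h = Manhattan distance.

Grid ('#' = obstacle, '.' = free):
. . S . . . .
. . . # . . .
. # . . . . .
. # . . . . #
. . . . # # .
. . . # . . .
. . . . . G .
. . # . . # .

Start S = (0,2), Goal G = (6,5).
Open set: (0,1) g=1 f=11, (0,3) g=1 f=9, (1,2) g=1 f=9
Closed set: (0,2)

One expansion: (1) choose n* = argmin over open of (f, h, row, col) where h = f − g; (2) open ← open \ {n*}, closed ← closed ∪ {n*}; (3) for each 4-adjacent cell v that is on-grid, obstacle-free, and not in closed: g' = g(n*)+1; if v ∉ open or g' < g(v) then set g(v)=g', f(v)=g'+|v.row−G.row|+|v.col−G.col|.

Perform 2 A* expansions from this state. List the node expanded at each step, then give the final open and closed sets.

order=[(0,3) → (0,4)]; open=[(0,1) g=1 f=11, (0,5) g=3 f=9, (1,2) g=1 f=9, (1,4) g=3 f=9]; closed=[(0,2), (0,3), (0,4)]

step 1: expand (0,3) (f=9, h=8) → closed; open now [(0,1) g=1 f=11, (0,4) g=2 f=9, (1,2) g=1 f=9]
step 2: expand (0,4) (f=9, h=7) → closed; open now [(0,1) g=1 f=11, (0,5) g=3 f=9, (1,2) g=1 f=9, (1,4) g=3 f=9]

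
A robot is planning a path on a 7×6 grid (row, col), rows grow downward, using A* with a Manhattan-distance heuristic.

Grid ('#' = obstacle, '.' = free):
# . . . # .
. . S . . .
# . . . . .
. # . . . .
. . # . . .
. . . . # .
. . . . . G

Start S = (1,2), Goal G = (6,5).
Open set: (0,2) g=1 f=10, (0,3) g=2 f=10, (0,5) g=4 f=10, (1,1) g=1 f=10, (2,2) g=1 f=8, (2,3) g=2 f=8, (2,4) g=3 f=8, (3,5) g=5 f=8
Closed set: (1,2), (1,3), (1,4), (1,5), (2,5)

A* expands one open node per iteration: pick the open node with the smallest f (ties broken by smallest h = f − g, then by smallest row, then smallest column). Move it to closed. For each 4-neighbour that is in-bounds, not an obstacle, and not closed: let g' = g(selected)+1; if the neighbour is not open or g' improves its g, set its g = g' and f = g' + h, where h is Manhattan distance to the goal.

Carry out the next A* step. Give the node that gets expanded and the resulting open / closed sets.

expanded=(3,5); open=[(0,2) g=1 f=10, (0,3) g=2 f=10, (0,5) g=4 f=10, (1,1) g=1 f=10, (2,2) g=1 f=8, (2,3) g=2 f=8, (2,4) g=3 f=8, (3,4) g=6 f=10, (4,5) g=6 f=8]; closed=[(1,2), (1,3), (1,4), (1,5), (2,5), (3,5)]

step 1: expand (3,5) (f=8, h=3) → closed; open now [(0,2) g=1 f=10, (0,3) g=2 f=10, (0,5) g=4 f=10, (1,1) g=1 f=10, (2,2) g=1 f=8, (2,3) g=2 f=8, (2,4) g=3 f=8, (3,4) g=6 f=10, (4,5) g=6 f=8]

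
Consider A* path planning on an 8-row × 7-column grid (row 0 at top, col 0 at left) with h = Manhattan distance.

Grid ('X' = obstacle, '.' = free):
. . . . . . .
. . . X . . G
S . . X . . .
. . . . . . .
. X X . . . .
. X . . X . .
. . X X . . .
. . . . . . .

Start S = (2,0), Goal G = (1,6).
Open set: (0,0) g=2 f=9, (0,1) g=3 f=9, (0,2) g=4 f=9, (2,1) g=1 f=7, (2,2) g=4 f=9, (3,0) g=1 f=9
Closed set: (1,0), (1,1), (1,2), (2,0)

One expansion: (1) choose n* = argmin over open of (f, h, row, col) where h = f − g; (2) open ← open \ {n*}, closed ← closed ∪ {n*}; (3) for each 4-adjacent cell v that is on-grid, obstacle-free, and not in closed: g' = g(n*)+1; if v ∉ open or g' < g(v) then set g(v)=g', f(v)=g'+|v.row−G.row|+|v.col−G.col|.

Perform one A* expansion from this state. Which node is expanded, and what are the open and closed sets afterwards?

expanded=(2,1); open=[(0,0) g=2 f=9, (0,1) g=3 f=9, (0,2) g=4 f=9, (2,2) g=2 f=7, (3,0) g=1 f=9, (3,1) g=2 f=9]; closed=[(1,0), (1,1), (1,2), (2,0), (2,1)]

step 1: expand (2,1) (f=7, h=6) → closed; open now [(0,0) g=2 f=9, (0,1) g=3 f=9, (0,2) g=4 f=9, (2,2) g=2 f=7, (3,0) g=1 f=9, (3,1) g=2 f=9]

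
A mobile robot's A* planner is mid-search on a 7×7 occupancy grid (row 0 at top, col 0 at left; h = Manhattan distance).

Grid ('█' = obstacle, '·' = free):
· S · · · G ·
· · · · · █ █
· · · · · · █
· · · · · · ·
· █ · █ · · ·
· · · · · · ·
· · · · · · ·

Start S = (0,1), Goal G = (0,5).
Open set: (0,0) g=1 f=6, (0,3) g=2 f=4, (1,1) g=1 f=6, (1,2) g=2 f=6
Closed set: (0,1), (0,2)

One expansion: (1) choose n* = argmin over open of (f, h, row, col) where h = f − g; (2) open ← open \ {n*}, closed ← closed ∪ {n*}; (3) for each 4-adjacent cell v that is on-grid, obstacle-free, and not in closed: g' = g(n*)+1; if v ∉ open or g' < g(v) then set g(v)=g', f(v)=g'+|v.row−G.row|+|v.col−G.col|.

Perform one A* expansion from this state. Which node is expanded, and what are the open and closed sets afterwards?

expanded=(0,3); open=[(0,0) g=1 f=6, (0,4) g=3 f=4, (1,1) g=1 f=6, (1,2) g=2 f=6, (1,3) g=3 f=6]; closed=[(0,1), (0,2), (0,3)]

step 1: expand (0,3) (f=4, h=2) → closed; open now [(0,0) g=1 f=6, (0,4) g=3 f=4, (1,1) g=1 f=6, (1,2) g=2 f=6, (1,3) g=3 f=6]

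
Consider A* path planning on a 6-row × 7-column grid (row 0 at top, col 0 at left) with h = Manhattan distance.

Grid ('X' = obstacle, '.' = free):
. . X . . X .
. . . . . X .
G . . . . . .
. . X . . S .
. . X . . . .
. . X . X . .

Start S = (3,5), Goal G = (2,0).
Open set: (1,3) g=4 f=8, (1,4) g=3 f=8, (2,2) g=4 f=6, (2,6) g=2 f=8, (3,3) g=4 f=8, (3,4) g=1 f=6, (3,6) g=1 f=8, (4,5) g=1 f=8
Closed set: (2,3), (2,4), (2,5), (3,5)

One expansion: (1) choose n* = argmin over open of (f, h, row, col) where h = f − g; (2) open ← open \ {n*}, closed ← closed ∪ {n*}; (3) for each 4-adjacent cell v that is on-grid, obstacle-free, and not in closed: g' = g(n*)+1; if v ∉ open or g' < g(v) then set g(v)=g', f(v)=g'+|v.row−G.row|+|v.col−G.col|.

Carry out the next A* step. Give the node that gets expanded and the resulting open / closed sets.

step 1: expand (2,2) (f=6, h=2) → closed; open now [(1,2) g=5 f=8, (1,3) g=4 f=8, (1,4) g=3 f=8, (2,1) g=5 f=6, (2,6) g=2 f=8, (3,3) g=4 f=8, (3,4) g=1 f=6, (3,6) g=1 f=8, (4,5) g=1 f=8]

expanded=(2,2); open=[(1,2) g=5 f=8, (1,3) g=4 f=8, (1,4) g=3 f=8, (2,1) g=5 f=6, (2,6) g=2 f=8, (3,3) g=4 f=8, (3,4) g=1 f=6, (3,6) g=1 f=8, (4,5) g=1 f=8]; closed=[(2,2), (2,3), (2,4), (2,5), (3,5)]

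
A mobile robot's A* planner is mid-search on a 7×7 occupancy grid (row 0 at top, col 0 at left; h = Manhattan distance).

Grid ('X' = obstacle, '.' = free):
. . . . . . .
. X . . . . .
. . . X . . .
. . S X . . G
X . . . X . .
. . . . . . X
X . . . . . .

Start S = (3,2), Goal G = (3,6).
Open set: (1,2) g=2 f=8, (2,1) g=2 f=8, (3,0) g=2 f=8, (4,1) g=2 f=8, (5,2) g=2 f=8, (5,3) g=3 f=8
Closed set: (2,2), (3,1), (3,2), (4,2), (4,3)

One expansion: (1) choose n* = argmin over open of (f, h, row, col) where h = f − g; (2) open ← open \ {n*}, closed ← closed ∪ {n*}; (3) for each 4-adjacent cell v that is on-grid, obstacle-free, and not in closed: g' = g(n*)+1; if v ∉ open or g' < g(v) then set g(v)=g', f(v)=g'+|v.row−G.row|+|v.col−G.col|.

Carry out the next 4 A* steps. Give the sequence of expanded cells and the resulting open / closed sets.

step 1: expand (5,3) (f=8, h=5) → closed; open now [(1,2) g=2 f=8, (2,1) g=2 f=8, (3,0) g=2 f=8, (4,1) g=2 f=8, (5,2) g=2 f=8, (5,4) g=4 f=8, (6,3) g=4 f=10]
step 2: expand (5,4) (f=8, h=4) → closed; open now [(1,2) g=2 f=8, (2,1) g=2 f=8, (3,0) g=2 f=8, (4,1) g=2 f=8, (5,2) g=2 f=8, (5,5) g=5 f=8, (6,3) g=4 f=10, (6,4) g=5 f=10]
step 3: expand (5,5) (f=8, h=3) → closed; open now [(1,2) g=2 f=8, (2,1) g=2 f=8, (3,0) g=2 f=8, (4,1) g=2 f=8, (4,5) g=6 f=8, (5,2) g=2 f=8, (6,3) g=4 f=10, (6,4) g=5 f=10, (6,5) g=6 f=10]
step 4: expand (4,5) (f=8, h=2) → closed; open now [(1,2) g=2 f=8, (2,1) g=2 f=8, (3,0) g=2 f=8, (3,5) g=7 f=8, (4,1) g=2 f=8, (4,6) g=7 f=8, (5,2) g=2 f=8, (6,3) g=4 f=10, (6,4) g=5 f=10, (6,5) g=6 f=10]

order=[(5,3) → (5,4) → (5,5) → (4,5)]; open=[(1,2) g=2 f=8, (2,1) g=2 f=8, (3,0) g=2 f=8, (3,5) g=7 f=8, (4,1) g=2 f=8, (4,6) g=7 f=8, (5,2) g=2 f=8, (6,3) g=4 f=10, (6,4) g=5 f=10, (6,5) g=6 f=10]; closed=[(2,2), (3,1), (3,2), (4,2), (4,3), (4,5), (5,3), (5,4), (5,5)]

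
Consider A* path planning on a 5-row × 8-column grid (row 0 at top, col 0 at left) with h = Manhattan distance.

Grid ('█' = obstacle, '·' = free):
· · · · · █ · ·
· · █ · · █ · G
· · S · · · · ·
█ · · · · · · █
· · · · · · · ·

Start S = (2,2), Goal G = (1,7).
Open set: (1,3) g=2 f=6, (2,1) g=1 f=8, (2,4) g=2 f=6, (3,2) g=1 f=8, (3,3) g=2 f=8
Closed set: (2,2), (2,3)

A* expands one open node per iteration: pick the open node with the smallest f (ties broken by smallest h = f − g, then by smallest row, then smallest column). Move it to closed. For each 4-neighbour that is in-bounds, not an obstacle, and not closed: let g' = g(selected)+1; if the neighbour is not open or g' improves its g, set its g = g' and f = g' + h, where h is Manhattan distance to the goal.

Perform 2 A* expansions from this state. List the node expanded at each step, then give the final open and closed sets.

order=[(1,3) → (1,4)]; open=[(0,3) g=3 f=8, (0,4) g=4 f=8, (2,1) g=1 f=8, (2,4) g=2 f=6, (3,2) g=1 f=8, (3,3) g=2 f=8]; closed=[(1,3), (1,4), (2,2), (2,3)]

step 1: expand (1,3) (f=6, h=4) → closed; open now [(0,3) g=3 f=8, (1,4) g=3 f=6, (2,1) g=1 f=8, (2,4) g=2 f=6, (3,2) g=1 f=8, (3,3) g=2 f=8]
step 2: expand (1,4) (f=6, h=3) → closed; open now [(0,3) g=3 f=8, (0,4) g=4 f=8, (2,1) g=1 f=8, (2,4) g=2 f=6, (3,2) g=1 f=8, (3,3) g=2 f=8]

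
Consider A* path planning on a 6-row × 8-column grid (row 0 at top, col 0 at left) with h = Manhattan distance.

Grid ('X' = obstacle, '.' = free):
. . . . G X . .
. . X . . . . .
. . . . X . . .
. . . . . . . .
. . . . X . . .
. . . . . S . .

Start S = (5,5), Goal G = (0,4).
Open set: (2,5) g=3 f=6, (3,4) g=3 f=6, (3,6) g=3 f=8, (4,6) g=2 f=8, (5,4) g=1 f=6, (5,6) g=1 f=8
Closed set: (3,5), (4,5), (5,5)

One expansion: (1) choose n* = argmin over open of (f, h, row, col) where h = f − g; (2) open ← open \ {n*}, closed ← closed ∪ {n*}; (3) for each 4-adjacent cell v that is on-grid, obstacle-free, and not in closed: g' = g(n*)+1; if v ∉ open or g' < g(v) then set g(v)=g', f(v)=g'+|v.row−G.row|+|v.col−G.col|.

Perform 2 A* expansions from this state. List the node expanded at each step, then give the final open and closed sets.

step 1: expand (2,5) (f=6, h=3) → closed; open now [(1,5) g=4 f=6, (2,6) g=4 f=8, (3,4) g=3 f=6, (3,6) g=3 f=8, (4,6) g=2 f=8, (5,4) g=1 f=6, (5,6) g=1 f=8]
step 2: expand (1,5) (f=6, h=2) → closed; open now [(1,4) g=5 f=6, (1,6) g=5 f=8, (2,6) g=4 f=8, (3,4) g=3 f=6, (3,6) g=3 f=8, (4,6) g=2 f=8, (5,4) g=1 f=6, (5,6) g=1 f=8]

order=[(2,5) → (1,5)]; open=[(1,4) g=5 f=6, (1,6) g=5 f=8, (2,6) g=4 f=8, (3,4) g=3 f=6, (3,6) g=3 f=8, (4,6) g=2 f=8, (5,4) g=1 f=6, (5,6) g=1 f=8]; closed=[(1,5), (2,5), (3,5), (4,5), (5,5)]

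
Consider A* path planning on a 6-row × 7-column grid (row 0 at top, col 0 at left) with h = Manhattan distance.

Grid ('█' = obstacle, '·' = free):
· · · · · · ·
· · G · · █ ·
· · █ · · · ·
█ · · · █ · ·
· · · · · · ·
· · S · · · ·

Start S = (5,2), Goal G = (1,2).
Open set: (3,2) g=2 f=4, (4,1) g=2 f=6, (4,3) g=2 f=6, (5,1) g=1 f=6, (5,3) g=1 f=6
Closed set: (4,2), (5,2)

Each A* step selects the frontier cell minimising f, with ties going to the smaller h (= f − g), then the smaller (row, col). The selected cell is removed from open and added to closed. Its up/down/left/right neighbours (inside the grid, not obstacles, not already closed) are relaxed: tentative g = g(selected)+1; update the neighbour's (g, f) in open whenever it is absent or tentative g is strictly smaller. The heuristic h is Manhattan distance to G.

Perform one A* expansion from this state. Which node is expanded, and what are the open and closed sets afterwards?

expanded=(3,2); open=[(3,1) g=3 f=6, (3,3) g=3 f=6, (4,1) g=2 f=6, (4,3) g=2 f=6, (5,1) g=1 f=6, (5,3) g=1 f=6]; closed=[(3,2), (4,2), (5,2)]

step 1: expand (3,2) (f=4, h=2) → closed; open now [(3,1) g=3 f=6, (3,3) g=3 f=6, (4,1) g=2 f=6, (4,3) g=2 f=6, (5,1) g=1 f=6, (5,3) g=1 f=6]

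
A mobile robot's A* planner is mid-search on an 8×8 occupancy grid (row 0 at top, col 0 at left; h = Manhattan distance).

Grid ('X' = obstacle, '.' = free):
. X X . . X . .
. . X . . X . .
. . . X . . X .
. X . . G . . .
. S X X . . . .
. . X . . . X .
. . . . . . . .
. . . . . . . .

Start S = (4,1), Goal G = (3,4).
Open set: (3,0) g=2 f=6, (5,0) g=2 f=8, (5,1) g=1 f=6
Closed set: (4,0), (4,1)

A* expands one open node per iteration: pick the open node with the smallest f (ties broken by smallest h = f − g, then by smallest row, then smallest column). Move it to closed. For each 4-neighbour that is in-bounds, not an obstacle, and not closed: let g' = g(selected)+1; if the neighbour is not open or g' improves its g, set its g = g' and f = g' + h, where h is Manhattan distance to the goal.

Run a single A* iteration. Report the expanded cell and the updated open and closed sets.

expanded=(3,0); open=[(2,0) g=3 f=8, (5,0) g=2 f=8, (5,1) g=1 f=6]; closed=[(3,0), (4,0), (4,1)]

step 1: expand (3,0) (f=6, h=4) → closed; open now [(2,0) g=3 f=8, (5,0) g=2 f=8, (5,1) g=1 f=6]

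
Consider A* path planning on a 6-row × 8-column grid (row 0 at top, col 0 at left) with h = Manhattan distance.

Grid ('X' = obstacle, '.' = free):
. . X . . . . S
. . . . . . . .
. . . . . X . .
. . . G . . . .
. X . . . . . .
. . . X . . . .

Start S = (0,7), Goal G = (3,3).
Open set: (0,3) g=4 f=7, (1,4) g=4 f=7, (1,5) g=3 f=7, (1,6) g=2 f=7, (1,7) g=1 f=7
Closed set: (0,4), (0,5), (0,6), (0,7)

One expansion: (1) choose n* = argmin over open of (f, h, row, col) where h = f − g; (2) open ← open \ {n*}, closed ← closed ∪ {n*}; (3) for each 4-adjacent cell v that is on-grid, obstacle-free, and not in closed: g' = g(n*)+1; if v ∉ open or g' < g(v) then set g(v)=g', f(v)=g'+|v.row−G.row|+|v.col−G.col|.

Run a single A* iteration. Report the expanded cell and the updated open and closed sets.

step 1: expand (0,3) (f=7, h=3) → closed; open now [(1,3) g=5 f=7, (1,4) g=4 f=7, (1,5) g=3 f=7, (1,6) g=2 f=7, (1,7) g=1 f=7]

expanded=(0,3); open=[(1,3) g=5 f=7, (1,4) g=4 f=7, (1,5) g=3 f=7, (1,6) g=2 f=7, (1,7) g=1 f=7]; closed=[(0,3), (0,4), (0,5), (0,6), (0,7)]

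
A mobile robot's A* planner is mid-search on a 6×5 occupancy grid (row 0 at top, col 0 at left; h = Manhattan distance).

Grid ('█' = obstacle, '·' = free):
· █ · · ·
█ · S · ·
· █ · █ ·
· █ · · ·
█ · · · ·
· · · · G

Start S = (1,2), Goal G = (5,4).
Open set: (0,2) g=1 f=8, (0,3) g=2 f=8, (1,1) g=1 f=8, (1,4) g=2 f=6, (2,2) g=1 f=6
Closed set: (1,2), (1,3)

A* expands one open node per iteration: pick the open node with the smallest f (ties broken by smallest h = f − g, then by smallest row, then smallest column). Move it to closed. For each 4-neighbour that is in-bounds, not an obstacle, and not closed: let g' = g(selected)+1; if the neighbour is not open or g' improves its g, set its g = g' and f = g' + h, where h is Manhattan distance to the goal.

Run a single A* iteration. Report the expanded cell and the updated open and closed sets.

step 1: expand (1,4) (f=6, h=4) → closed; open now [(0,2) g=1 f=8, (0,3) g=2 f=8, (0,4) g=3 f=8, (1,1) g=1 f=8, (2,2) g=1 f=6, (2,4) g=3 f=6]

expanded=(1,4); open=[(0,2) g=1 f=8, (0,3) g=2 f=8, (0,4) g=3 f=8, (1,1) g=1 f=8, (2,2) g=1 f=6, (2,4) g=3 f=6]; closed=[(1,2), (1,3), (1,4)]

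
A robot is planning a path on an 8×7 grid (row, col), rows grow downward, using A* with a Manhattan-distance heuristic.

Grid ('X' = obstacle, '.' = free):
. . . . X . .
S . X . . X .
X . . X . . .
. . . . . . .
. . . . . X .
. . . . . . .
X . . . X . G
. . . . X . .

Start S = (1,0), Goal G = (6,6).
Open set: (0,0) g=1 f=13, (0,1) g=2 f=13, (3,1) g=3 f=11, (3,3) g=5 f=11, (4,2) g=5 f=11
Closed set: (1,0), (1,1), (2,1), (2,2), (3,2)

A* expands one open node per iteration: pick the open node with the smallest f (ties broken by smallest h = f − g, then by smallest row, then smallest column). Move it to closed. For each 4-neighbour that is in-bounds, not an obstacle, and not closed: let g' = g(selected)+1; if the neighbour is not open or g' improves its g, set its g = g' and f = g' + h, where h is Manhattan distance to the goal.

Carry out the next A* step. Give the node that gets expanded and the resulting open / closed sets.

step 1: expand (3,3) (f=11, h=6) → closed; open now [(0,0) g=1 f=13, (0,1) g=2 f=13, (3,1) g=3 f=11, (3,4) g=6 f=11, (4,2) g=5 f=11, (4,3) g=6 f=11]

expanded=(3,3); open=[(0,0) g=1 f=13, (0,1) g=2 f=13, (3,1) g=3 f=11, (3,4) g=6 f=11, (4,2) g=5 f=11, (4,3) g=6 f=11]; closed=[(1,0), (1,1), (2,1), (2,2), (3,2), (3,3)]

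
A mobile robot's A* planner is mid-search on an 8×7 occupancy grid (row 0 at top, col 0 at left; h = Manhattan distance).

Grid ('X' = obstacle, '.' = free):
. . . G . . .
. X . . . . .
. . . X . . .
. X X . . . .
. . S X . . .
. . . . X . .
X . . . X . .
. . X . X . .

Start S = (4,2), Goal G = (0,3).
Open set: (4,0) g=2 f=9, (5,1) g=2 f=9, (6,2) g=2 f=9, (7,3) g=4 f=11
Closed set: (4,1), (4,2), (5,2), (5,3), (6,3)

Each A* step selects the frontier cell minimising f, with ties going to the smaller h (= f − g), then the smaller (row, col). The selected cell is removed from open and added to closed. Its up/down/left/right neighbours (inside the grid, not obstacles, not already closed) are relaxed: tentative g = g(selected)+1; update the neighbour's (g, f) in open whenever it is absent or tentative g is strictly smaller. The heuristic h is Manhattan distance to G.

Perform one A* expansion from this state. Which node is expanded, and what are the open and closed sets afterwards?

expanded=(4,0); open=[(3,0) g=3 f=9, (5,0) g=3 f=11, (5,1) g=2 f=9, (6,2) g=2 f=9, (7,3) g=4 f=11]; closed=[(4,0), (4,1), (4,2), (5,2), (5,3), (6,3)]

step 1: expand (4,0) (f=9, h=7) → closed; open now [(3,0) g=3 f=9, (5,0) g=3 f=11, (5,1) g=2 f=9, (6,2) g=2 f=9, (7,3) g=4 f=11]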